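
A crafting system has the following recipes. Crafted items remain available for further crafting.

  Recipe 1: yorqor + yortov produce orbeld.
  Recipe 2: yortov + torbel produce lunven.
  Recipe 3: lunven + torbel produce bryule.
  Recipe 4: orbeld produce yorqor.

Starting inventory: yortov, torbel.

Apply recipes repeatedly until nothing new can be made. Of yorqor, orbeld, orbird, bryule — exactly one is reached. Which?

bryule

yortov + torbel → lunven (Recipe 2).
Using Recipe 3, lunven and torbel make bryule.
yorqor would need orbeld (Recipe 4), but orbeld is never obtained. orbeld would need yorqor and yortov (Recipe 1), but yorqor is never obtained. No rule produces orbird, and it is not given.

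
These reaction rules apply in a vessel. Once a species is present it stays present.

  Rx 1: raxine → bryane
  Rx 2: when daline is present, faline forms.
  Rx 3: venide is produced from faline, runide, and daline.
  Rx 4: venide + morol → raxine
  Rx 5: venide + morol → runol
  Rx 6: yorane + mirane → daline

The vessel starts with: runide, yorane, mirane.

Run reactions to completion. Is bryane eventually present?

No

bryane would need raxine (Rx 1), but raxine never forms.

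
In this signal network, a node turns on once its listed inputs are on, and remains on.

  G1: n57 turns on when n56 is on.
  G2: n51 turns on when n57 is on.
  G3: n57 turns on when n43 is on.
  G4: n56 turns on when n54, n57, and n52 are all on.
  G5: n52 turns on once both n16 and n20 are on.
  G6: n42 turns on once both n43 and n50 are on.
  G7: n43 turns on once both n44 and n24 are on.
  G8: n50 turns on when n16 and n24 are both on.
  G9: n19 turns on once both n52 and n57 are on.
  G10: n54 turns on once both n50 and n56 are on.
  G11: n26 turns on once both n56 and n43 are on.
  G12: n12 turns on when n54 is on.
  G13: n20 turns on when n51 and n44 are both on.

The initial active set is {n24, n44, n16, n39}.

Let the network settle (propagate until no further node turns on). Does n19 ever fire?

n44 and n24 are on, so n43 turns on (G7).
G3: n43 on → n57 on.
G2: n57 on → n51 on.
G13: n51 and n44 on → n20 on.
G5: n16 and n20 on → n52 on.
n52 and n57 are on, so n19 turns on (G9).

Yes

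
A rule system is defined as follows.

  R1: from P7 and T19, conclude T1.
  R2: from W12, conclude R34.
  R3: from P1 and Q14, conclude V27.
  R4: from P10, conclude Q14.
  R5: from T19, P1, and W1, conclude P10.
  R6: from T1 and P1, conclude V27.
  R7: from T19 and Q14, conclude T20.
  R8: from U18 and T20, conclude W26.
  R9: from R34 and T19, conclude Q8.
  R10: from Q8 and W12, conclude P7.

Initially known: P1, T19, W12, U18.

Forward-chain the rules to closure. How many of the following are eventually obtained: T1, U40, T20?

1

From W12, R2 gives R34.
From R34 and T19, R9 gives Q8.
Q8 and W12 hold, so P7 follows (R10).
P7 and T19 hold, so T1 follows (R1).
T1: reached.
No rule produces U40, and it is not given.
T20 would need T19 and Q14 (R7), but Q14 is never established.
Reached: T1 — 1 of the 3.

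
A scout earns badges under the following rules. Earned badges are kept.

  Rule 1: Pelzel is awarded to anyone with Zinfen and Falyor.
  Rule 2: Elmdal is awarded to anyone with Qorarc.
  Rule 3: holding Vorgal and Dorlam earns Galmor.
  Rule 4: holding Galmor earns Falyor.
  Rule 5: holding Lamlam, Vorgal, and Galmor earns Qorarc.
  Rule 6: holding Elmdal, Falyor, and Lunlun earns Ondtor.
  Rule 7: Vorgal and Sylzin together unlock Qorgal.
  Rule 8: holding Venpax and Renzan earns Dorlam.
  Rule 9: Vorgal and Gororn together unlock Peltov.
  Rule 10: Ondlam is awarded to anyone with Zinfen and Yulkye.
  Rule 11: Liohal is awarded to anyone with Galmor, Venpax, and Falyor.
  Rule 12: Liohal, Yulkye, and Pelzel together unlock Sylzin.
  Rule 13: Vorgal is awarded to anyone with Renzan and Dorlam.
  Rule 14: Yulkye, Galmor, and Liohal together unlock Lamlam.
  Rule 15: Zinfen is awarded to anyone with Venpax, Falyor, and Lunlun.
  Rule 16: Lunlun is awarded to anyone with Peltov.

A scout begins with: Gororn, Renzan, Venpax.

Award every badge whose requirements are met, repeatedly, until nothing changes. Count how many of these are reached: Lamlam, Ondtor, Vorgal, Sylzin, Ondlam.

1

With Venpax and Renzan, Dorlam is earned (Rule 8).
With Renzan and Dorlam, Vorgal is earned (Rule 13).
Lamlam would need Yulkye, Galmor, and Liohal (Rule 14), but Yulkye is never earned.
Ondtor would need Elmdal, Falyor, and Lunlun (Rule 6), but Elmdal is never earned.
Vorgal: reached.
Sylzin would need Liohal, Yulkye, and Pelzel (Rule 12), but Yulkye is never earned.
Ondlam would need Zinfen and Yulkye (Rule 10), but Yulkye is never earned.
Reached: Vorgal — 1 of the 5.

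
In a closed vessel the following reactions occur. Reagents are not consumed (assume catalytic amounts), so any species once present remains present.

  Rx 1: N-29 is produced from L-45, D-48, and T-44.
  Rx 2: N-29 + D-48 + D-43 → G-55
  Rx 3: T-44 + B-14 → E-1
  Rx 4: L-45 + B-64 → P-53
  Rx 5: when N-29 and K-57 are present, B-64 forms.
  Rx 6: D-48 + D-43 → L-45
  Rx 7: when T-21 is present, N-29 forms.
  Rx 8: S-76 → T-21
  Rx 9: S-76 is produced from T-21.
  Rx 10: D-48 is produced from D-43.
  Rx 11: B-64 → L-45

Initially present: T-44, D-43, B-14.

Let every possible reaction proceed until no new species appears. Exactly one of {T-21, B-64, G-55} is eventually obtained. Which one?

D-43 present → D-48 forms (Rx 10).
D-48 and D-43 present → L-45 forms (Rx 6).
L-45, D-48, and T-44 present → N-29 forms (Rx 1).
N-29, D-48, and D-43 present → G-55 forms (Rx 2).
B-64 would need N-29 and K-57 (Rx 5), but K-57 never forms. T-21 would need S-76 (Rx 8), but S-76 never forms.

G-55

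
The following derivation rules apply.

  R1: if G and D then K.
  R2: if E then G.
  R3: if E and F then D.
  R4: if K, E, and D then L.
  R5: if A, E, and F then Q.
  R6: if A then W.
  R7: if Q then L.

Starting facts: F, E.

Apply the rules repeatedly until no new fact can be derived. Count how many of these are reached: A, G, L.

From E, R2 gives G.
E and F hold, so D follows (R3).
From G and D, R1 gives K.
K, E, and D hold, so L follows (R4).
No rule produces A, and it is not given.
G: reached.
L: reached.
Reached: G and L — 2 of the 3.

2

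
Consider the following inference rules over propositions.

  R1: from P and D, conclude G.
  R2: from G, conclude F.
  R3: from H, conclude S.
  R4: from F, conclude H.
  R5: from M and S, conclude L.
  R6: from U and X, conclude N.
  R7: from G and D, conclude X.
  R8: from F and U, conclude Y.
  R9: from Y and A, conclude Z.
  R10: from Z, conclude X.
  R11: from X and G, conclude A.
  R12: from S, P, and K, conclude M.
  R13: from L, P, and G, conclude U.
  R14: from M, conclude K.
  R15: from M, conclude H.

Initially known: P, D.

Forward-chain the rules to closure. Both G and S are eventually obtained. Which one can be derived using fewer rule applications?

G: P and D hold, so G follows (R1). [1 rule application]
S: P and D hold, so G follows (R1). G holds, so F follows (R2). From F, R4 gives H. From H, R3 gives S. [4 rule applications]
G needs fewer.

G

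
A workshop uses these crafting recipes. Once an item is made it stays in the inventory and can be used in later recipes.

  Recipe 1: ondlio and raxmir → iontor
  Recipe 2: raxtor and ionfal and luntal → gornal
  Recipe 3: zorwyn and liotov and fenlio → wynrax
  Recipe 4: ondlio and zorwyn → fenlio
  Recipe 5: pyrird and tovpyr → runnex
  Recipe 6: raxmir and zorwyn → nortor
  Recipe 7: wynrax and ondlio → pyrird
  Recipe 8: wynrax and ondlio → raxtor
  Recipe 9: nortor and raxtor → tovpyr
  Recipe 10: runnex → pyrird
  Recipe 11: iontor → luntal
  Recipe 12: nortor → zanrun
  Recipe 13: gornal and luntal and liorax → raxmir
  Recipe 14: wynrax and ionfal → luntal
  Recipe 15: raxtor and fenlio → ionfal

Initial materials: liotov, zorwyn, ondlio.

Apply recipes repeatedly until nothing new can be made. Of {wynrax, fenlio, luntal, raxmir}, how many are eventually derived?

Using Recipe 4, ondlio and zorwyn make fenlio.
zorwyn and liotov and fenlio → wynrax (Recipe 3).
Using Recipe 8, wynrax and ondlio make raxtor.
raxtor and fenlio → ionfal (Recipe 15).
Using Recipe 14, wynrax and ionfal make luntal.
wynrax: reached.
fenlio: reached.
luntal: reached.
raxmir would need gornal, luntal, and liorax (Recipe 13), but liorax is never obtained.
Reached: wynrax, fenlio, and luntal — 3 of the 4.

3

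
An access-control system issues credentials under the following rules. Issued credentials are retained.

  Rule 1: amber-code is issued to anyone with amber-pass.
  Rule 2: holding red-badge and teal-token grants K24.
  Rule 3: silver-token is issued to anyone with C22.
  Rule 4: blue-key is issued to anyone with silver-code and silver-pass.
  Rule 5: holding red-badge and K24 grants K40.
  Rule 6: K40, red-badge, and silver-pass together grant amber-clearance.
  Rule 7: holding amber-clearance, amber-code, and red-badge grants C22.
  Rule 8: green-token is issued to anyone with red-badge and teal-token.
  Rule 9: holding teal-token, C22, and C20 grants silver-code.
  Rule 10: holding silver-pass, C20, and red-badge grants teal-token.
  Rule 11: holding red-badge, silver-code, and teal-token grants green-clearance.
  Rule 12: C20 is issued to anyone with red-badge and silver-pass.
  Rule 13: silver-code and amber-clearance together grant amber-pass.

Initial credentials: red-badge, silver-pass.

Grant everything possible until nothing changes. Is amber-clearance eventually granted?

Holding red-badge and silver-pass grants C20 (Rule 12).
Holding silver-pass, C20, and red-badge grants teal-token (Rule 10).
Holding red-badge and teal-token grants K24 (Rule 2).
Holding red-badge and K24 grants K40 (Rule 5).
Holding K40, red-badge, and silver-pass grants amber-clearance (Rule 6).

Yes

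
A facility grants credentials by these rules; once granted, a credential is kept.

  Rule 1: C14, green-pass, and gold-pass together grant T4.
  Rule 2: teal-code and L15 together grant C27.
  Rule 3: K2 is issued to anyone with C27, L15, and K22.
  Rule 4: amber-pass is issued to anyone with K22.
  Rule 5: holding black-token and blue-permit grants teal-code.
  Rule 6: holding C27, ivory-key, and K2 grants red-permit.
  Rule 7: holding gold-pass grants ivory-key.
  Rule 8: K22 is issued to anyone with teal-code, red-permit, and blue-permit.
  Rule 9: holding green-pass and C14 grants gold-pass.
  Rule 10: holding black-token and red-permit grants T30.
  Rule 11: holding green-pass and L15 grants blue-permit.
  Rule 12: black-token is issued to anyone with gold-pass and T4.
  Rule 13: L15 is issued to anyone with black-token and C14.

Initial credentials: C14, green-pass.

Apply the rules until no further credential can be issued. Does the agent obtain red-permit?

No

red-permit would need C27, ivory-key, and K2 (Rule 6), but K2 is never granted.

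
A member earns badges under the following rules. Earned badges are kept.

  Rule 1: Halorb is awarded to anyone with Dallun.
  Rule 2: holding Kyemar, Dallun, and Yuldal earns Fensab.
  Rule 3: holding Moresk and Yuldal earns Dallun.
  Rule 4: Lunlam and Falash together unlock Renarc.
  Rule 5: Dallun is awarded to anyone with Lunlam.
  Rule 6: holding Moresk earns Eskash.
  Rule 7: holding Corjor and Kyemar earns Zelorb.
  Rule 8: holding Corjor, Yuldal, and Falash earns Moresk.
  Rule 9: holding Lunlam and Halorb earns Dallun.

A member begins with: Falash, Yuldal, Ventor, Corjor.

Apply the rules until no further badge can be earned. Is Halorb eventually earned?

Yes

With Corjor, Yuldal, and Falash, Moresk is earned (Rule 8).
With Moresk and Yuldal, Dallun is earned (Rule 3).
With Dallun, Halorb is earned (Rule 1).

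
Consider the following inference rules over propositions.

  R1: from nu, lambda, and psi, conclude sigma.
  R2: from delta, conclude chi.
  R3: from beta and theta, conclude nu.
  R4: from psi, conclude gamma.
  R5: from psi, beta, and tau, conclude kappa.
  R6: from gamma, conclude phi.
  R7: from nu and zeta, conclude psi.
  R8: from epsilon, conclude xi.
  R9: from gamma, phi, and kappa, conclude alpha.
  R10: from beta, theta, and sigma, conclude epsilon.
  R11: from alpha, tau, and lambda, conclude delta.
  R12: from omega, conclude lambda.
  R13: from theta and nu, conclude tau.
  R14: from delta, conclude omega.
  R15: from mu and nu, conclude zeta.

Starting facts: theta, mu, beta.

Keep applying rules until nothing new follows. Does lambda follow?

lambda would need omega (R12), but omega is never established.

No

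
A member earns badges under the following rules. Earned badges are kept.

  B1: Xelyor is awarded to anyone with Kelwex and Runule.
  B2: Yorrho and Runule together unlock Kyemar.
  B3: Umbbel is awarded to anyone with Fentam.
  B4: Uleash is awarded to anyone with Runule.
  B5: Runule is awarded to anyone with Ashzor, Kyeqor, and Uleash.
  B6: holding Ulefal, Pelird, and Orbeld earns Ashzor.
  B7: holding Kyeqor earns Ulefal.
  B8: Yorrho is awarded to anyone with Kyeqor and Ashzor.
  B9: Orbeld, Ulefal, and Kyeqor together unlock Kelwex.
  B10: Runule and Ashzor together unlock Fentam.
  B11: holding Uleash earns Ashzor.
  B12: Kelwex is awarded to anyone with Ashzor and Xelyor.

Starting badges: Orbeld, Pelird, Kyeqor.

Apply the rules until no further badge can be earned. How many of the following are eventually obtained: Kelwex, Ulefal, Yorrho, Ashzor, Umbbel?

With Kyeqor, Ulefal is earned (B7).
With Orbeld, Ulefal, and Kyeqor, Kelwex is earned (B9).
With Ulefal, Pelird, and Orbeld, Ashzor is earned (B6).
With Kyeqor and Ashzor, Yorrho is earned (B8).
Kelwex: reached.
Ulefal: reached.
Yorrho: reached.
Ashzor: reached.
Umbbel would need Fentam (B3), but Fentam is never earned.
Reached: Kelwex, Ulefal, Yorrho, and Ashzor — 4 of the 5.

4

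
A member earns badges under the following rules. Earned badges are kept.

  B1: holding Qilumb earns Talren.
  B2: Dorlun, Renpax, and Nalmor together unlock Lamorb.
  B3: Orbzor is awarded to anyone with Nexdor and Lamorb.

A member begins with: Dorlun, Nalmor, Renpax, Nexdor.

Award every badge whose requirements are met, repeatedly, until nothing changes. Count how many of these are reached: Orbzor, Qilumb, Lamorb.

2

With Dorlun, Renpax, and Nalmor, Lamorb is earned (B2).
With Nexdor and Lamorb, Orbzor is earned (B3).
Orbzor: reached.
No rule produces Qilumb, and it is not given.
Lamorb: reached.
Reached: Orbzor and Lamorb — 2 of the 3.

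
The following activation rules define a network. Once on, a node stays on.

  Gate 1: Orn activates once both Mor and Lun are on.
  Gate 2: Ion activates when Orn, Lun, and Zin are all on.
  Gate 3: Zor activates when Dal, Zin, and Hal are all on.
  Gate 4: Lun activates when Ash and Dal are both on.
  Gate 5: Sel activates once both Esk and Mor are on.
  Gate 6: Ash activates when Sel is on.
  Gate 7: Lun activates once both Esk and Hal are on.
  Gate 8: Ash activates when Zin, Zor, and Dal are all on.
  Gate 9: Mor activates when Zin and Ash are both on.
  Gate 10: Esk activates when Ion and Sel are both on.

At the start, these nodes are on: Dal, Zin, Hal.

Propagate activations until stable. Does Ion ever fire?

Dal, Zin, and Hal are on, so Zor activates (Gate 3).
Zin, Zor, and Dal are on, so Ash activates (Gate 8).
Gate 9: Zin and Ash on → Mor on.
Gate 4: Ash and Dal on → Lun on.
Mor and Lun are on, so Orn activates (Gate 1).
Gate 2: Orn, Lun, and Zin on → Ion on.

Yes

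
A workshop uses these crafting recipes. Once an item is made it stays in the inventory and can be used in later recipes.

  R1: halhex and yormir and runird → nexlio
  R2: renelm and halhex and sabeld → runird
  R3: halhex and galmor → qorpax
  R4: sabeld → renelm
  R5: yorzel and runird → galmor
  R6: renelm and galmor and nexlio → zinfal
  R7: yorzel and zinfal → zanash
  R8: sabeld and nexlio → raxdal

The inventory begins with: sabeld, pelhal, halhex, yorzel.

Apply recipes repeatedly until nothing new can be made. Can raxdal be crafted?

raxdal would need sabeld and nexlio (R8), but nexlio is never obtained.

No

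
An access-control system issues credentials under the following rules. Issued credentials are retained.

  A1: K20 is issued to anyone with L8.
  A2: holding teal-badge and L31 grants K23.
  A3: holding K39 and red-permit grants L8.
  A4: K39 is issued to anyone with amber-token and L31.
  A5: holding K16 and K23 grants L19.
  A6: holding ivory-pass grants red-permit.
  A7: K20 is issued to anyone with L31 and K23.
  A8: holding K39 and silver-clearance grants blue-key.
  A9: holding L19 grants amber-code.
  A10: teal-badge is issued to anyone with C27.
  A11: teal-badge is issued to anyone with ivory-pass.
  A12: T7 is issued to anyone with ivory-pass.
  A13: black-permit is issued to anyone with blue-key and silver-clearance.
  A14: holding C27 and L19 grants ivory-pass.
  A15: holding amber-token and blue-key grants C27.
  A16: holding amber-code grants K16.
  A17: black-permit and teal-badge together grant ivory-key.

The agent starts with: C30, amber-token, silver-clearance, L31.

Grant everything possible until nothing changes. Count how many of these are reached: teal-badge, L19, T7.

1

Holding amber-token and L31 grants K39 (A4).
Holding K39 and silver-clearance grants blue-key (A8).
Holding amber-token and blue-key grants C27 (A15).
Holding C27 grants teal-badge (A10).
teal-badge: reached.
L19 would need K16 and K23 (A5), but K16 is never granted.
T7 would need ivory-pass (A12), but ivory-pass is never granted.
Reached: teal-badge — 1 of the 3.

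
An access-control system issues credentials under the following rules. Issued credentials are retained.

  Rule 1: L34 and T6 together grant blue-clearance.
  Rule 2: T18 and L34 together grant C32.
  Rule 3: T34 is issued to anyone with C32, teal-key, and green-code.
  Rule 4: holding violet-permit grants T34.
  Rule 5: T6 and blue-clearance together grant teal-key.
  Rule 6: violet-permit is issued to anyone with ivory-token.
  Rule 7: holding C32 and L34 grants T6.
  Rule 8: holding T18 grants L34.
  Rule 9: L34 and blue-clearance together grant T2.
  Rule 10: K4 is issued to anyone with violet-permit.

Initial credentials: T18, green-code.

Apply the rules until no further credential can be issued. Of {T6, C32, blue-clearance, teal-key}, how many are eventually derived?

Holding T18 grants L34 (Rule 8).
Holding T18 and L34 grants C32 (Rule 2).
Holding C32 and L34 grants T6 (Rule 7).
Holding L34 and T6 grants blue-clearance (Rule 1).
Holding T6 and blue-clearance grants teal-key (Rule 5).
T6: reached.
C32: reached.
blue-clearance: reached.
teal-key: reached.
All 4 are reached.

4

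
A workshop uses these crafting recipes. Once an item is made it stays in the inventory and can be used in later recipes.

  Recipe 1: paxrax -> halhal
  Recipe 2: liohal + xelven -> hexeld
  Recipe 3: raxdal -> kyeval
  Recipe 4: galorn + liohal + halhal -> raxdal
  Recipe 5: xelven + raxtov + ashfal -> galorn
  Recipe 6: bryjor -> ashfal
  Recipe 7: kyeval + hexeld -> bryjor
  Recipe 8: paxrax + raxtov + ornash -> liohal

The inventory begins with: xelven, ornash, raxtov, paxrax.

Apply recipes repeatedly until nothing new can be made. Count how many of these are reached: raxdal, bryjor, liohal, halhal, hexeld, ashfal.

3

paxrax -> halhal (Recipe 1).
Using Recipe 8, paxrax, raxtov, and ornash make liohal.
Using Recipe 2, liohal and xelven make hexeld.
raxdal would need galorn, liohal, and halhal (Recipe 4), but galorn is never obtained.
bryjor would need kyeval and hexeld (Recipe 7), but kyeval is never obtained.
liohal: reached.
halhal: reached.
hexeld: reached.
ashfal would need bryjor (Recipe 6), but bryjor is never obtained.
Reached: liohal, halhal, and hexeld — 3 of the 6.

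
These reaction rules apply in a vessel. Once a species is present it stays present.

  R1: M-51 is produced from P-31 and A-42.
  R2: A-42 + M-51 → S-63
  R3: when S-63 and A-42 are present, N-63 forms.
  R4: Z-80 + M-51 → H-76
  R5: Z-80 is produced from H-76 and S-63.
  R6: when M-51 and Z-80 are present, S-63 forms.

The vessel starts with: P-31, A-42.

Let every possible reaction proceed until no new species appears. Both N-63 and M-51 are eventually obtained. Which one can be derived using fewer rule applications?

M-51

M-51: P-31 and A-42 present → M-51 forms (R1). [1 rule application]
N-63: P-31 and A-42 present → M-51 forms (R1). A-42 and M-51 present → S-63 forms (R2). S-63 and A-42 present → N-63 forms (R3). [3 rule applications]
M-51 needs fewer.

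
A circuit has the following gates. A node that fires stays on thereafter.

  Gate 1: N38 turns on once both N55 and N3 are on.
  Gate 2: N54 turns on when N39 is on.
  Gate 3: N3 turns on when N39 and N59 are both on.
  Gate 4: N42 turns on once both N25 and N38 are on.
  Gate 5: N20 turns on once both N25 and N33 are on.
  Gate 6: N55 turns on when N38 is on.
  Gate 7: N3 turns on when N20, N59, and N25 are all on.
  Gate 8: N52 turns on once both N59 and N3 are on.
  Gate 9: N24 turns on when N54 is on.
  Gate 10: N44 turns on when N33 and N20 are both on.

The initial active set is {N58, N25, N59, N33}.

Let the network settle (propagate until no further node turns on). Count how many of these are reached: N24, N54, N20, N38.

1

N25 and N33 are on, so N20 turns on (Gate 5).
N24 would need N54 (Gate 9), but N54 never turns on.
N54 would need N39 (Gate 2), but N39 never turns on.
N20: reached.
N38 would need N55 and N3 (Gate 1), but N55 never turns on.
Reached: N20 — 1 of the 4.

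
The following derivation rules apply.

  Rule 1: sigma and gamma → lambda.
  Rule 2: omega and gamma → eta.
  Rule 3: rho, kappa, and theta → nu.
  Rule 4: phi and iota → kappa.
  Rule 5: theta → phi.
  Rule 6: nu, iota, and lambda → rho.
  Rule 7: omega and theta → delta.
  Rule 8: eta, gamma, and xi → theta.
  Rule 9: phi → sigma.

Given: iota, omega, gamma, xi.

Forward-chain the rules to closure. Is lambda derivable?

Yes

omega and gamma hold, so eta follows (Rule 2).
eta, gamma, and xi hold, so theta follows (Rule 8).
theta holds, so phi follows (Rule 5).
phi holds, so sigma follows (Rule 9).
sigma and gamma hold, so lambda follows (Rule 1).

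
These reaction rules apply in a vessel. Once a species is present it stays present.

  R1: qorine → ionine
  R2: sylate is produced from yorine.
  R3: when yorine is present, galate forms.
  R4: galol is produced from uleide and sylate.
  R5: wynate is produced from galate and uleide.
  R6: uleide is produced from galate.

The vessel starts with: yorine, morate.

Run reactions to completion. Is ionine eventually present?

No

ionine would need qorine (R1), but qorine never forms.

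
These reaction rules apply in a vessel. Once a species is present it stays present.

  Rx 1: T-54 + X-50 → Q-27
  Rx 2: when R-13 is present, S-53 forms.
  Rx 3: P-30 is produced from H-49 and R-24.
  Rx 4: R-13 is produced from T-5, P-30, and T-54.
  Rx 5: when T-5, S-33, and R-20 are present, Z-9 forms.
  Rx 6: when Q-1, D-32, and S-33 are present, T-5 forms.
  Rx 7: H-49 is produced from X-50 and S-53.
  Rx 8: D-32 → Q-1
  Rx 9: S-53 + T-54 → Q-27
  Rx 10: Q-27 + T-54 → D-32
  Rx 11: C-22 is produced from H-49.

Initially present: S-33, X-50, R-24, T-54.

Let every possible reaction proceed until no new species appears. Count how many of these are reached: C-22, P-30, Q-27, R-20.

T-54 and X-50 present → Q-27 forms (Rx 1).
C-22 would need H-49 (Rx 11), but H-49 never forms.
P-30 would need H-49 and R-24 (Rx 3), but H-49 never forms.
Q-27: reached.
No rule produces R-20, and it is not given.
Reached: Q-27 — 1 of the 4.

1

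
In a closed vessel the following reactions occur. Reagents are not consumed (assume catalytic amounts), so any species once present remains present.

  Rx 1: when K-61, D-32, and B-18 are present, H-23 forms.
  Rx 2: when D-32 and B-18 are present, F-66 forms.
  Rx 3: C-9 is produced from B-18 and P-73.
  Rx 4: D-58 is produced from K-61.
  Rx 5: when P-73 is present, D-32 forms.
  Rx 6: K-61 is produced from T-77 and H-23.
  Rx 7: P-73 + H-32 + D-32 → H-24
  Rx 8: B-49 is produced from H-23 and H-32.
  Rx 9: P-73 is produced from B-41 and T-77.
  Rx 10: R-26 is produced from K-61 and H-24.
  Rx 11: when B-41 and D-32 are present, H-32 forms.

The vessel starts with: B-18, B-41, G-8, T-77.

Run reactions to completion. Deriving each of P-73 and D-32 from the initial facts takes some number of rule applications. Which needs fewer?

P-73: B-41 and T-77 present → P-73 forms (Rx 9). [1 rule application]
D-32: B-41 and T-77 present → P-73 forms (Rx 9). P-73 present → D-32 forms (Rx 5). [2 rule applications]
P-73 needs fewer.

P-73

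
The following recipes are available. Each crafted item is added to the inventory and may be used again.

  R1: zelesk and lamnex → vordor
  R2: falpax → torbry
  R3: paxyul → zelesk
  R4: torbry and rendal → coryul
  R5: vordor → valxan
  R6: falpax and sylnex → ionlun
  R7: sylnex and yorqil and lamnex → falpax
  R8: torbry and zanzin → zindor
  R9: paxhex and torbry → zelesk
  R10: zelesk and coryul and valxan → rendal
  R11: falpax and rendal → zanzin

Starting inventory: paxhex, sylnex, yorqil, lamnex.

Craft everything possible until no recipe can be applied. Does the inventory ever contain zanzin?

zanzin would need falpax and rendal (R11), but rendal is never obtained.

No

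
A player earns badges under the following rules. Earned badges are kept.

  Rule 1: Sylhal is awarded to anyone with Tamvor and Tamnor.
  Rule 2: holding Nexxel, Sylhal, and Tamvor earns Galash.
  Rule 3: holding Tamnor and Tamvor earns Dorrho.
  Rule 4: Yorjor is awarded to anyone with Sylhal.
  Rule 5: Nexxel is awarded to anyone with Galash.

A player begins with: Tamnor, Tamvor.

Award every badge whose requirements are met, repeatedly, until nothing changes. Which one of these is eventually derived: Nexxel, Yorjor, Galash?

With Tamvor and Tamnor, Sylhal is earned (Rule 1).
With Sylhal, Yorjor is earned (Rule 4).
Galash would need Nexxel, Sylhal, and Tamvor (Rule 2), but Nexxel is never earned. Nexxel would need Galash (Rule 5), but Galash is never earned.

Yorjor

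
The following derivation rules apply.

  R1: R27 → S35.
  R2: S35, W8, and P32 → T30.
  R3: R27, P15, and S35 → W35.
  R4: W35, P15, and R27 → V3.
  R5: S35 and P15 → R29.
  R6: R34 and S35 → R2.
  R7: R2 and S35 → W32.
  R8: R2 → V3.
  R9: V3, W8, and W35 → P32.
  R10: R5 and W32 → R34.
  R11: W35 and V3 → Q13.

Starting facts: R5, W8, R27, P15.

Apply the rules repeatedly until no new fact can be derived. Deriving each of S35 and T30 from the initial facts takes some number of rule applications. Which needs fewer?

S35

S35: R27 holds, so S35 follows (R1). [1 rule application]
T30: R27 holds, so S35 follows (R1). From R27, P15, and S35, R3 gives W35. W35, P15, and R27 hold, so V3 follows (R4). From V3, W8, and W35, R9 gives P32. S35, W8, and P32 hold, so T30 follows (R2). [5 rule applications]
S35 needs fewer.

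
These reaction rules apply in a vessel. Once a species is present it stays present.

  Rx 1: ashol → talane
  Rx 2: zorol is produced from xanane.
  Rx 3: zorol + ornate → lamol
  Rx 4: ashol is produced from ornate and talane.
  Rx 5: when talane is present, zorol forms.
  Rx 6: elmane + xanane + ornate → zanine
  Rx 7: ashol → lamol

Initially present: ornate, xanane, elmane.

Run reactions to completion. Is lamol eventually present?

Yes

xanane present → zorol forms (Rx 2).
zorol and ornate present → lamol forms (Rx 3).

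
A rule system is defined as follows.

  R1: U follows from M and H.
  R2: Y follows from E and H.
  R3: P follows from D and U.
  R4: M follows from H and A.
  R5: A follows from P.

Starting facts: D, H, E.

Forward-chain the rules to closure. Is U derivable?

U would need M and H (R1), but M is never established.

No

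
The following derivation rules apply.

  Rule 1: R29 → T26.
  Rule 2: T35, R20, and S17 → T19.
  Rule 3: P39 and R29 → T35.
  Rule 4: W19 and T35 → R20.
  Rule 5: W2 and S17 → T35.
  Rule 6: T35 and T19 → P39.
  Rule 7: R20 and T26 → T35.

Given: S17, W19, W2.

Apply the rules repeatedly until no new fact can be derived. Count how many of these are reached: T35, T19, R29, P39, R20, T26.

4

W2 and S17 hold, so T35 follows (Rule 5).
W19 and T35 hold, so R20 follows (Rule 4).
From T35, R20, and S17, Rule 2 gives T19.
From T35 and T19, Rule 6 gives P39.
T35: reached.
T19: reached.
No rule produces R29, and it is not given.
P39: reached.
R20: reached.
T26 would need R29 (Rule 1), but R29 is never established.
Reached: T35, T19, P39, and R20 — 4 of the 6.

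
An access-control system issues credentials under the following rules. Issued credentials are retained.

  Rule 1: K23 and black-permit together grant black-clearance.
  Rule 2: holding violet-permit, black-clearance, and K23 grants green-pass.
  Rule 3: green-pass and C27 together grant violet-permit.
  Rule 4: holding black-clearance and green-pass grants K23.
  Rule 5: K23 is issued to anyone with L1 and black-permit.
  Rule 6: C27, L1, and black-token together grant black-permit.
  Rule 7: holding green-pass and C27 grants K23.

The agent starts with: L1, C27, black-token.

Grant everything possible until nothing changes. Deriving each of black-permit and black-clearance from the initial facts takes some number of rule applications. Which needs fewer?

black-permit: Holding C27, L1, and black-token grants black-permit (Rule 6). [1 rule application]
black-clearance: Holding C27, L1, and black-token grants black-permit (Rule 6). Holding L1 and black-permit grants K23 (Rule 5). Holding K23 and black-permit grants black-clearance (Rule 1). [3 rule applications]
black-permit needs fewer.

black-permit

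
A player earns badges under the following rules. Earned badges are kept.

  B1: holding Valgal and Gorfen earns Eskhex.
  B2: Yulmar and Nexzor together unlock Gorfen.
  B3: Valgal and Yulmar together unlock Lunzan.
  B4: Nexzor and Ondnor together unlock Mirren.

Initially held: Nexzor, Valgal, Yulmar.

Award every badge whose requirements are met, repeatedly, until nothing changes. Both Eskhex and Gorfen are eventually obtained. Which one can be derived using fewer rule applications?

Gorfen

Gorfen: With Yulmar and Nexzor, Gorfen is earned (B2). [1 rule application]
Eskhex: With Yulmar and Nexzor, Gorfen is earned (B2). With Valgal and Gorfen, Eskhex is earned (B1). [2 rule applications]
Gorfen needs fewer.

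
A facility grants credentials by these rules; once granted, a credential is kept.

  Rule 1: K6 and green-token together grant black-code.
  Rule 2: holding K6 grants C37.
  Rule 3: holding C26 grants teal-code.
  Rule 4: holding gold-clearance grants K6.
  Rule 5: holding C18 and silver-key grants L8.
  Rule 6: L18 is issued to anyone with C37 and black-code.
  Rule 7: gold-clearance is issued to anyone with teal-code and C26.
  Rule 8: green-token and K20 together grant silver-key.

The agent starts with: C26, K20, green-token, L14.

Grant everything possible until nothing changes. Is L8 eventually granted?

No

L8 would need C18 and silver-key (Rule 5), but C18 is never granted.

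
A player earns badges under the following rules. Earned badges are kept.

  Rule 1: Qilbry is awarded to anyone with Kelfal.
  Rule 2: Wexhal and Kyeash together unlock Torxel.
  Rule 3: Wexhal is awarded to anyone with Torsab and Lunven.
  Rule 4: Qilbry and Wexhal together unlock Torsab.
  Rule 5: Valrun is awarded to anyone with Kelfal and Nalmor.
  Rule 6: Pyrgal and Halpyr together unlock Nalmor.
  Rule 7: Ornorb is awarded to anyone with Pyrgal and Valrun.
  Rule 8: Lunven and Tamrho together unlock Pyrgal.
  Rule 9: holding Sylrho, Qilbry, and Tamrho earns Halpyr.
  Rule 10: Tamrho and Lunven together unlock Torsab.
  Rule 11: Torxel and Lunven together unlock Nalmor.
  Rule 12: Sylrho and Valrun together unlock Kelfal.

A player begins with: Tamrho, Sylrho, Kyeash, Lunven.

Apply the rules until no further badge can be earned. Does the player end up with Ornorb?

No

Ornorb would need Pyrgal and Valrun (Rule 7), but Valrun is never earned.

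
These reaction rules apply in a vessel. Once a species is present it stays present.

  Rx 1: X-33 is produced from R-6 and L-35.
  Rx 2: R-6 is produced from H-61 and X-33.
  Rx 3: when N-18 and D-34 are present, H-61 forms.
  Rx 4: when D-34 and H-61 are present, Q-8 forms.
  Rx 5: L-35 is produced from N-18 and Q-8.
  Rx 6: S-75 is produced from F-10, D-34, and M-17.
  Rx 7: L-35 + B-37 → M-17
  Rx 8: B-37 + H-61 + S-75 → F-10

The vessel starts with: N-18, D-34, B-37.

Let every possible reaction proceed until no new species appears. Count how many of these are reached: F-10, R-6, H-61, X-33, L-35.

N-18 and D-34 present → H-61 forms (Rx 3).
D-34 and H-61 present → Q-8 forms (Rx 4).
N-18 and Q-8 present → L-35 forms (Rx 5).
F-10 would need B-37, H-61, and S-75 (Rx 8), but S-75 never forms.
R-6 would need H-61 and X-33 (Rx 2), but X-33 never forms.
H-61: reached.
X-33 would need R-6 and L-35 (Rx 1), but R-6 never forms.
L-35: reached.
Reached: H-61 and L-35 — 2 of the 5.

2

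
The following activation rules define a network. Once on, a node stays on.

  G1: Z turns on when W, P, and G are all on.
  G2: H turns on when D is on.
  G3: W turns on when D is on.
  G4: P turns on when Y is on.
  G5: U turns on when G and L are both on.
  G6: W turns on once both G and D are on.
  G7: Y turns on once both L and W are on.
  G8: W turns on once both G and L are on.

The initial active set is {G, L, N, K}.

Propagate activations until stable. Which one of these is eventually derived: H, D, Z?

G8: G and L on → W on.
G7: L and W on → Y on.
Y is on, so P turns on (G4).
G1: W, P, and G on → Z on.
H would need D (G2), but D never turns on. No rule produces D, and it is not given.

Z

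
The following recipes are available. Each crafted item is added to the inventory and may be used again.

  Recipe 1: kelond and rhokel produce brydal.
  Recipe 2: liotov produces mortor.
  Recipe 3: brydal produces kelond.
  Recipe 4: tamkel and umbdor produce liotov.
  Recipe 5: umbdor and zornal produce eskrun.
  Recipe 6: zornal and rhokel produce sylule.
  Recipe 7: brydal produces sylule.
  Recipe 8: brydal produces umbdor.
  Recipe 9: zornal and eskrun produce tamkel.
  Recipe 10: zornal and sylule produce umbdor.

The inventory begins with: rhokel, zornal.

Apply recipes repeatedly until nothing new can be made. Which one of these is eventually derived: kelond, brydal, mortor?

Using Recipe 6, zornal and rhokel make sylule.
zornal and sylule → umbdor (Recipe 10).
umbdor and zornal → eskrun (Recipe 5).
zornal and eskrun → tamkel (Recipe 9).
tamkel and umbdor → liotov (Recipe 4).
liotov → mortor (Recipe 2).
kelond would need brydal (Recipe 3), but brydal is never obtained. brydal would need kelond and rhokel (Recipe 1), but kelond is never obtained.

mortor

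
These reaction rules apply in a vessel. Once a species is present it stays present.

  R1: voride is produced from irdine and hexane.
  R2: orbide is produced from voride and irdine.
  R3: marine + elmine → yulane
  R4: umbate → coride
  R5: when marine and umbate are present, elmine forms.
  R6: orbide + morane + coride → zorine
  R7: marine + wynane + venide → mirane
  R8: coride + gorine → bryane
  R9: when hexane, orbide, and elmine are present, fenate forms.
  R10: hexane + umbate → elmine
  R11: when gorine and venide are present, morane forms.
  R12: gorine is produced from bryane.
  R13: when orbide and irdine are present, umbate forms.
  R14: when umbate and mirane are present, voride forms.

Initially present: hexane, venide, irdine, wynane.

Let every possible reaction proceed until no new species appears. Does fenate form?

irdine and hexane present → voride forms (R1).
voride and irdine present → orbide forms (R2).
orbide and irdine present → umbate forms (R13).
hexane and umbate present → elmine forms (R10).
hexane, orbide, and elmine present → fenate forms (R9).

Yes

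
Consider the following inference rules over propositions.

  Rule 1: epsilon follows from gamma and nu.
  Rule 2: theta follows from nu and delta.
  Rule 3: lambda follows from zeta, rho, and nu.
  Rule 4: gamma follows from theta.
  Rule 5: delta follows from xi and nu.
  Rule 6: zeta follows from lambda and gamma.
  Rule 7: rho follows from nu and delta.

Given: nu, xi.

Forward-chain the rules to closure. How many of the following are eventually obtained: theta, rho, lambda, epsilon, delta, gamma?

From xi and nu, Rule 5 gives delta.
nu and delta hold, so theta follows (Rule 2).
nu and delta hold, so rho follows (Rule 7).
From theta, Rule 4 gives gamma.
gamma and nu hold, so epsilon follows (Rule 1).
theta: reached.
rho: reached.
lambda would need zeta, rho, and nu (Rule 3), but zeta is never established.
epsilon: reached.
delta: reached.
gamma: reached.
Reached: theta, rho, epsilon, delta, and gamma — 5 of the 6.

5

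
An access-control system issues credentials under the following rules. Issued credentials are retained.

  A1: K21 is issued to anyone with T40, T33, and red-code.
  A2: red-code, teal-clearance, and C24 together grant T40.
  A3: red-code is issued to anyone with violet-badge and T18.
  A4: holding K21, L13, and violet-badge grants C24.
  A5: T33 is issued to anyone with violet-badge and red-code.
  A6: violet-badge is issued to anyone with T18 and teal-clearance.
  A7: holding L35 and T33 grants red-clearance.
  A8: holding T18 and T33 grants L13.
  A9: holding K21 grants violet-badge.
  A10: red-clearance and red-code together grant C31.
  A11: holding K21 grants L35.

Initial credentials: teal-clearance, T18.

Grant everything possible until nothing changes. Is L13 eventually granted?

Yes

Holding T18 and teal-clearance grants violet-badge (A6).
Holding violet-badge and T18 grants red-code (A3).
Holding violet-badge and red-code grants T33 (A5).
Holding T18 and T33 grants L13 (A8).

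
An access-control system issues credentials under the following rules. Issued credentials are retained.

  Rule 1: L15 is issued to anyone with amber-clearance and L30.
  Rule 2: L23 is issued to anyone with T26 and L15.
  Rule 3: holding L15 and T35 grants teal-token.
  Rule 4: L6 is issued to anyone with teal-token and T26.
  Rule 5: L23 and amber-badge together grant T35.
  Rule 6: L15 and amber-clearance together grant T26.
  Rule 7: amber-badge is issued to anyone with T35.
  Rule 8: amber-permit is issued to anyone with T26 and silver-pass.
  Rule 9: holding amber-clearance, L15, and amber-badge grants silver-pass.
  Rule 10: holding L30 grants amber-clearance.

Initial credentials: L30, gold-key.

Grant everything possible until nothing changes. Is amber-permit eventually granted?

amber-permit would need T26 and silver-pass (Rule 8), but silver-pass is never granted.

No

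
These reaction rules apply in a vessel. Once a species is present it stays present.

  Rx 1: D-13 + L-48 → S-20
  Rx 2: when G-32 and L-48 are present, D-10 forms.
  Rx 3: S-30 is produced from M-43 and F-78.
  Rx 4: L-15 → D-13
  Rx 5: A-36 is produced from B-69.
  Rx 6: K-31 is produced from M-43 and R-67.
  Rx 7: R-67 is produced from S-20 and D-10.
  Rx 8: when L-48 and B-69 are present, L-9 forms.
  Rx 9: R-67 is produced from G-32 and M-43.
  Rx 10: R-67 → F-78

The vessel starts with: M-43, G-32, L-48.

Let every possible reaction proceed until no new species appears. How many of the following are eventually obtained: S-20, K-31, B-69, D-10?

G-32 and L-48 present → D-10 forms (Rx 2).
G-32 and M-43 present → R-67 forms (Rx 9).
M-43 and R-67 present → K-31 forms (Rx 6).
S-20 would need D-13 and L-48 (Rx 1), but D-13 never forms.
K-31: reached.
No rule produces B-69, and it is not given.
D-10: reached.
Reached: K-31 and D-10 — 2 of the 4.

2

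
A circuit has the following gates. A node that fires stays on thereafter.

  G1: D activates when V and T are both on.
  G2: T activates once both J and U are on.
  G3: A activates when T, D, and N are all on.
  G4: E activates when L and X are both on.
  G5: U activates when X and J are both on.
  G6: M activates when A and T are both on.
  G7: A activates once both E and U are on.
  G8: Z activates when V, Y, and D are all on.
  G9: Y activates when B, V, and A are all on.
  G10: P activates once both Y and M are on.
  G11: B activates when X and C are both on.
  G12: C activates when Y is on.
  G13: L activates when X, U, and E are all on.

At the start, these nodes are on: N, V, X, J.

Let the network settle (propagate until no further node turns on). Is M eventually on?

Yes

G5: X and J on → U on.
G2: J and U on → T on.
V and T are on, so D activates (G1).
T, D, and N are on, so A activates (G3).
A and T are on, so M activates (G6).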